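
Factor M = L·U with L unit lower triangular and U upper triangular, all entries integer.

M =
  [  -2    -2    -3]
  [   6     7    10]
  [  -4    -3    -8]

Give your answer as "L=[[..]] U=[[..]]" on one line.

L=[[1,0,0],[-3,1,0],[2,1,1]] U=[[-2,-2,-3],[0,1,1],[0,0,-3]]

  R1 -= -3·R0 → [0,1,1]
  R2 -= 2·R0 → [0,1,-2]
  R2 -= 1·R1 → [0,0,-3]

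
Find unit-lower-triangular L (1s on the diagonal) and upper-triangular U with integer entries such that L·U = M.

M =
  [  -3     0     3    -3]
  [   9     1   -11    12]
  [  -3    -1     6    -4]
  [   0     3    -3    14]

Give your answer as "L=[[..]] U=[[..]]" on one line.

L=[[1,0,0,0],[-3,1,0,0],[1,-1,1,0],[0,3,3,1]] U=[[-3,0,3,-3],[0,1,-2,3],[0,0,1,2],[0,0,0,-1]]

  r1 -= -3·r0 → [0,1,-2,3]
  r2 -= 1·r0 → [0,-1,3,-1]
  r3 -= 0·r0 → [0,3,-3,14]
  r2 -= -1·r1 → [0,0,1,2]
  r3 -= 3·r1 → [0,0,3,5]
  r3 -= 3·r2 → [0,0,0,-1]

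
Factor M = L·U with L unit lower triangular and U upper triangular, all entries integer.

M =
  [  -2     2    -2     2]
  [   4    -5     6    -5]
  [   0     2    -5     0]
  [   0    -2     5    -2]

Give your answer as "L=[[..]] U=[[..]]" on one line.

  r1 -= -2·r0 → [0,-1,2,-1]
  r2 -= 0·r0 → [0,2,-5,0]
  r3 -= 0·r0 → [0,-2,5,-2]
  r2 -= -2·r1 → [0,0,-1,-2]
  r3 -= 2·r1 → [0,0,1,0]
  r3 -= -1·r2 → [0,0,0,-2]

L=[[1,0,0,0],[-2,1,0,0],[0,-2,1,0],[0,2,-1,1]] U=[[-2,2,-2,2],[0,-1,2,-1],[0,0,-1,-2],[0,0,0,-2]]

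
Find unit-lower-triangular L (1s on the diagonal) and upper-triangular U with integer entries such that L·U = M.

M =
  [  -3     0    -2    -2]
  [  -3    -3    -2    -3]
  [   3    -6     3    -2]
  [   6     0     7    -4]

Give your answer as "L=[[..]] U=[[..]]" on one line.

L=[[1,0,0,0],[1,1,0,0],[-1,2,1,0],[-2,0,3,1]] U=[[-3,0,-2,-2],[0,-3,0,-1],[0,0,1,-2],[0,0,0,-2]]

  R1 -= 1·R0 → [0,-3,0,-1]
  R2 -= -1·R0 → [0,-6,1,-4]
  R3 -= -2·R0 → [0,0,3,-8]
  R2 -= 2·R1 → [0,0,1,-2]
  R3 -= 0·R1 → [0,0,3,-8]
  R3 -= 3·R2 → [0,0,0,-2]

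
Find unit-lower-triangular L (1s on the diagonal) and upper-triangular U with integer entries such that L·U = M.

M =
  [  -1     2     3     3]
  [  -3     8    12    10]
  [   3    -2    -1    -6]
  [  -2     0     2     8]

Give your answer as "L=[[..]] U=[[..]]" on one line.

L=[[1,0,0,0],[3,1,0,0],[-3,2,1,0],[2,-2,1,1]] U=[[-1,2,3,3],[0,2,3,1],[0,0,2,1],[0,0,0,3]]

  R1 -= 3·R0 → [0,2,3,1]
  R2 -= -3·R0 → [0,4,8,3]
  R3 -= 2·R0 → [0,-4,-4,2]
  R2 -= 2·R1 → [0,0,2,1]
  R3 -= -2·R1 → [0,0,2,4]
  R3 -= 1·R2 → [0,0,0,3]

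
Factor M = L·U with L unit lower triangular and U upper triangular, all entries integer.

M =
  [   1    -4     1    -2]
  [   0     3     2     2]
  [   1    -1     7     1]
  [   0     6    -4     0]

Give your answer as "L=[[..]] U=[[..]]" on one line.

L=[[1,0,0,0],[0,1,0,0],[1,1,1,0],[0,2,-2,1]] U=[[1,-4,1,-2],[0,3,2,2],[0,0,4,1],[0,0,0,-2]]

  r1 -= 0·r0 → [0,3,2,2]
  r2 -= 1·r0 → [0,3,6,3]
  r3 -= 0·r0 → [0,6,-4,0]
  r2 -= 1·r1 → [0,0,4,1]
  r3 -= 2·r1 → [0,0,-8,-4]
  r3 -= -2·r2 → [0,0,0,-2]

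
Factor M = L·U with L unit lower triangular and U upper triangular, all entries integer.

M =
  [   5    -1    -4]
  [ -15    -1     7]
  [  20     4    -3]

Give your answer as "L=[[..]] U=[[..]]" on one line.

  r1 -= -3·r0 → [0,-4,-5]
  r2 -= 4·r0 → [0,8,13]
  r2 -= -2·r1 → [0,0,3]

L=[[1,0,0],[-3,1,0],[4,-2,1]] U=[[5,-1,-4],[0,-4,-5],[0,0,3]]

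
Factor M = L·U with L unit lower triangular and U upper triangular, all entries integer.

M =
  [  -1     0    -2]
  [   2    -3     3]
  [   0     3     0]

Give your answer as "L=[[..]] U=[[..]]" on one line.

L=[[1,0,0],[-2,1,0],[0,-1,1]] U=[[-1,0,-2],[0,-3,-1],[0,0,-1]]

  row1 -= -2·row0 → [0,-3,-1]
  row2 -= 0·row0 → [0,3,0]
  row2 -= -1·row1 → [0,0,-1]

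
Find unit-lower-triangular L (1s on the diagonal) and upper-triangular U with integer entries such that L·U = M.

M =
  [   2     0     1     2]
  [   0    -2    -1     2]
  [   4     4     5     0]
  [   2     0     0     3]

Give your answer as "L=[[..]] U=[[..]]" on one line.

  row1 -= 0·row0 → [0,-2,-1,2]
  row2 -= 2·row0 → [0,4,3,-4]
  row3 -= 1·row0 → [0,0,-1,1]
  row2 -= -2·row1 → [0,0,1,0]
  row3 -= 0·row1 → [0,0,-1,1]
  row3 -= -1·row2 → [0,0,0,1]

L=[[1,0,0,0],[0,1,0,0],[2,-2,1,0],[1,0,-1,1]] U=[[2,0,1,2],[0,-2,-1,2],[0,0,1,0],[0,0,0,1]]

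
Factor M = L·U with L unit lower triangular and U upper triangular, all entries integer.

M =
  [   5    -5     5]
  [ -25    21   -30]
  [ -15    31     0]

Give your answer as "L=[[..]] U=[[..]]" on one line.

  row1 -= -5·row0 → [0,-4,-5]
  row2 -= -3·row0 → [0,16,15]
  row2 -= -4·row1 → [0,0,-5]

L=[[1,0,0],[-5,1,0],[-3,-4,1]] U=[[5,-5,5],[0,-4,-5],[0,0,-5]]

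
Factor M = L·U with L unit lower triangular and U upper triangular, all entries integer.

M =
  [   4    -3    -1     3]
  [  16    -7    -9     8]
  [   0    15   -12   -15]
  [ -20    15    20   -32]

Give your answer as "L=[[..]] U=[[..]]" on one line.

L=[[1,0,0,0],[4,1,0,0],[0,3,1,0],[-5,0,5,1]] U=[[4,-3,-1,3],[0,5,-5,-4],[0,0,3,-3],[0,0,0,-2]]

  R1 -= 4·R0 → [0,5,-5,-4]
  R2 -= 0·R0 → [0,15,-12,-15]
  R3 -= -5·R0 → [0,0,15,-17]
  R2 -= 3·R1 → [0,0,3,-3]
  R3 -= 0·R1 → [0,0,15,-17]
  R3 -= 5·R2 → [0,0,0,-2]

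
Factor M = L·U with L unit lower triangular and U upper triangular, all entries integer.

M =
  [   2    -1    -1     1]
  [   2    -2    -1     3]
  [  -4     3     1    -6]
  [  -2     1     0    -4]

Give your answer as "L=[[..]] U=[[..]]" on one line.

  R1 -= 1·R0 → [0,-1,0,2]
  R2 -= -2·R0 → [0,1,-1,-4]
  R3 -= -1·R0 → [0,0,-1,-3]
  R2 -= -1·R1 → [0,0,-1,-2]
  R3 -= 0·R1 → [0,0,-1,-3]
  R3 -= 1·R2 → [0,0,0,-1]

L=[[1,0,0,0],[1,1,0,0],[-2,-1,1,0],[-1,0,1,1]] U=[[2,-1,-1,1],[0,-1,0,2],[0,0,-1,-2],[0,0,0,-1]]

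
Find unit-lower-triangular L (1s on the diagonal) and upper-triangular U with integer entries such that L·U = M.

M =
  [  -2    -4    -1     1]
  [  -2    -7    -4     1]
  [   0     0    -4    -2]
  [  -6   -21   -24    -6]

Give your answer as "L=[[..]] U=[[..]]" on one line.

L=[[1,0,0,0],[1,1,0,0],[0,0,1,0],[3,3,3,1]] U=[[-2,-4,-1,1],[0,-3,-3,0],[0,0,-4,-2],[0,0,0,-3]]

  r1 -= 1·r0 → [0,-3,-3,0]
  r2 -= 0·r0 → [0,0,-4,-2]
  r3 -= 3·r0 → [0,-9,-21,-9]
  r2 -= 0·r1 → [0,0,-4,-2]
  r3 -= 3·r1 → [0,0,-12,-9]
  r3 -= 3·r2 → [0,0,0,-3]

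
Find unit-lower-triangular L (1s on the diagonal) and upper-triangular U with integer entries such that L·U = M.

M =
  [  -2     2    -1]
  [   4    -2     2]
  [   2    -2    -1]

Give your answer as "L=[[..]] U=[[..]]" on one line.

  R1 -= -2·R0 → [0,2,0]
  R2 -= -1·R0 → [0,0,-2]
  R2 -= 0·R1 → [0,0,-2]

L=[[1,0,0],[-2,1,0],[-1,0,1]] U=[[-2,2,-1],[0,2,0],[0,0,-2]]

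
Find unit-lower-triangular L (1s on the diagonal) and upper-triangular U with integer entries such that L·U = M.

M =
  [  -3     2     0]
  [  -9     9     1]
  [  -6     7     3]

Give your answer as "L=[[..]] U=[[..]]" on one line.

L=[[1,0,0],[3,1,0],[2,1,1]] U=[[-3,2,0],[0,3,1],[0,0,2]]

  R1 -= 3·R0 → [0,3,1]
  R2 -= 2·R0 → [0,3,3]
  R2 -= 1·R1 → [0,0,2]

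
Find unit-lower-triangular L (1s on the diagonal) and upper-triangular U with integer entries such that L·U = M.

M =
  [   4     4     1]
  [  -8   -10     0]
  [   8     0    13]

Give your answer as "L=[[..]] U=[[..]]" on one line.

L=[[1,0,0],[-2,1,0],[2,4,1]] U=[[4,4,1],[0,-2,2],[0,0,3]]

  R1 -= -2·R0 → [0,-2,2]
  R2 -= 2·R0 → [0,-8,11]
  R2 -= 4·R1 → [0,0,3]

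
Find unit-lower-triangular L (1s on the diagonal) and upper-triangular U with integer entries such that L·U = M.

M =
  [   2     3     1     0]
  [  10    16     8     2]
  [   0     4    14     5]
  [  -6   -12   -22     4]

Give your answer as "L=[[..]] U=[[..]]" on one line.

L=[[1,0,0,0],[5,1,0,0],[0,4,1,0],[-3,-3,-5,1]] U=[[2,3,1,0],[0,1,3,2],[0,0,2,-3],[0,0,0,-5]]

  R1 -= 5·R0 → [0,1,3,2]
  R2 -= 0·R0 → [0,4,14,5]
  R3 -= -3·R0 → [0,-3,-19,4]
  R2 -= 4·R1 → [0,0,2,-3]
  R3 -= -3·R1 → [0,0,-10,10]
  R3 -= -5·R2 → [0,0,0,-5]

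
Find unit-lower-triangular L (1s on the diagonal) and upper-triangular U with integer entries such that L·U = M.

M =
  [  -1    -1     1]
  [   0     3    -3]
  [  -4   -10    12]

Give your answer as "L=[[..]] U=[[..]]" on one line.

  R1 -= 0·R0 → [0,3,-3]
  R2 -= 4·R0 → [0,-6,8]
  R2 -= -2·R1 → [0,0,2]

L=[[1,0,0],[0,1,0],[4,-2,1]] U=[[-1,-1,1],[0,3,-3],[0,0,2]]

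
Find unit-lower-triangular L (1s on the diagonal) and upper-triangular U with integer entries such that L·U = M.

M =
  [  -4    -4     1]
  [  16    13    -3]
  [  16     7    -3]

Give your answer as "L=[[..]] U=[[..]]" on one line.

  R1 -= -4·R0 → [0,-3,1]
  R2 -= -4·R0 → [0,-9,1]
  R2 -= 3·R1 → [0,0,-2]

L=[[1,0,0],[-4,1,0],[-4,3,1]] U=[[-4,-4,1],[0,-3,1],[0,0,-2]]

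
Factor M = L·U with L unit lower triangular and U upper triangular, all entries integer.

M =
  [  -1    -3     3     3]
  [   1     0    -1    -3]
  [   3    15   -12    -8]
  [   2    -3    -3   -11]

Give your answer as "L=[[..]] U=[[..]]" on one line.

  R1 -= -1·R0 → [0,-3,2,0]
  R2 -= -3·R0 → [0,6,-3,1]
  R3 -= -2·R0 → [0,-9,3,-5]
  R2 -= -2·R1 → [0,0,1,1]
  R3 -= 3·R1 → [0,0,-3,-5]
  R3 -= -3·R2 → [0,0,0,-2]

L=[[1,0,0,0],[-1,1,0,0],[-3,-2,1,0],[-2,3,-3,1]] U=[[-1,-3,3,3],[0,-3,2,0],[0,0,1,1],[0,0,0,-2]]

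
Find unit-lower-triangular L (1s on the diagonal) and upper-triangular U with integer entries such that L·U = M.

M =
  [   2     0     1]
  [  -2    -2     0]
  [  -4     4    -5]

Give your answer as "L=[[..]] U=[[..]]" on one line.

  row1 -= -1·row0 → [0,-2,1]
  row2 -= -2·row0 → [0,4,-3]
  row2 -= -2·row1 → [0,0,-1]

L=[[1,0,0],[-1,1,0],[-2,-2,1]] U=[[2,0,1],[0,-2,1],[0,0,-1]]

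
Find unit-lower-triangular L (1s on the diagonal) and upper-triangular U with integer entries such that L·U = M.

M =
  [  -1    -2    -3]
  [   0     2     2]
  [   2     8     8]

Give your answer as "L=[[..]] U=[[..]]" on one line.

L=[[1,0,0],[0,1,0],[-2,2,1]] U=[[-1,-2,-3],[0,2,2],[0,0,-2]]

  row1 -= 0·row0 → [0,2,2]
  row2 -= -2·row0 → [0,4,2]
  row2 -= 2·row1 → [0,0,-2]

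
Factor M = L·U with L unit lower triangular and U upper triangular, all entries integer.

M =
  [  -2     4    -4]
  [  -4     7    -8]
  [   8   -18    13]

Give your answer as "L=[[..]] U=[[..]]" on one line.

  row1 -= 2·row0 → [0,-1,0]
  row2 -= -4·row0 → [0,-2,-3]
  row2 -= 2·row1 → [0,0,-3]

L=[[1,0,0],[2,1,0],[-4,2,1]] U=[[-2,4,-4],[0,-1,0],[0,0,-3]]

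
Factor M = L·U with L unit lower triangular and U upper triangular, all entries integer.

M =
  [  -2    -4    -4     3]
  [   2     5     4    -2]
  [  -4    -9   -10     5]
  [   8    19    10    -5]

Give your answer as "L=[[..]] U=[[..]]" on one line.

L=[[1,0,0,0],[-1,1,0,0],[2,-1,1,0],[-4,3,3,1]] U=[[-2,-4,-4,3],[0,1,0,1],[0,0,-2,0],[0,0,0,4]]

  r1 -= -1·r0 → [0,1,0,1]
  r2 -= 2·r0 → [0,-1,-2,-1]
  r3 -= -4·r0 → [0,3,-6,7]
  r2 -= -1·r1 → [0,0,-2,0]
  r3 -= 3·r1 → [0,0,-6,4]
  r3 -= 3·r2 → [0,0,0,4]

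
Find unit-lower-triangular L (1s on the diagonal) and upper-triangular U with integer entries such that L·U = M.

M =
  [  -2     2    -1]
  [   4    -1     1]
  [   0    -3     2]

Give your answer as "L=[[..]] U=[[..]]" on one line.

  R1 -= -2·R0 → [0,3,-1]
  R2 -= 0·R0 → [0,-3,2]
  R2 -= -1·R1 → [0,0,1]

L=[[1,0,0],[-2,1,0],[0,-1,1]] U=[[-2,2,-1],[0,3,-1],[0,0,1]]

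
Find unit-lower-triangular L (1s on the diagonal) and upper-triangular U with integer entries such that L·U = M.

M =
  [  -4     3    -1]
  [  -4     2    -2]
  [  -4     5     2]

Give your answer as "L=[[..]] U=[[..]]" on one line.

L=[[1,0,0],[1,1,0],[1,-2,1]] U=[[-4,3,-1],[0,-1,-1],[0,0,1]]

  row1 -= 1·row0 → [0,-1,-1]
  row2 -= 1·row0 → [0,2,3]
  row2 -= -2·row1 → [0,0,1]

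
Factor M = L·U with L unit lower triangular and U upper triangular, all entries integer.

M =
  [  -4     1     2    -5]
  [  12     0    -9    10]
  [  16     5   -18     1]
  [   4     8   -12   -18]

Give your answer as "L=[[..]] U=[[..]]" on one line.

  R1 -= -3·R0 → [0,3,-3,-5]
  R2 -= -4·R0 → [0,9,-10,-19]
  R3 -= -1·R0 → [0,9,-10,-23]
  R2 -= 3·R1 → [0,0,-1,-4]
  R3 -= 3·R1 → [0,0,-1,-8]
  R3 -= 1·R2 → [0,0,0,-4]

L=[[1,0,0,0],[-3,1,0,0],[-4,3,1,0],[-1,3,1,1]] U=[[-4,1,2,-5],[0,3,-3,-5],[0,0,-1,-4],[0,0,0,-4]]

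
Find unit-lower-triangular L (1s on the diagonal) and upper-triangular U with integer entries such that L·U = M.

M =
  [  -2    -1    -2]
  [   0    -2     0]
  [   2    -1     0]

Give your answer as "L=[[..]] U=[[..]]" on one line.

L=[[1,0,0],[0,1,0],[-1,1,1]] U=[[-2,-1,-2],[0,-2,0],[0,0,-2]]

  r1 -= 0·r0 → [0,-2,0]
  r2 -= -1·r0 → [0,-2,-2]
  r2 -= 1·r1 → [0,0,-2]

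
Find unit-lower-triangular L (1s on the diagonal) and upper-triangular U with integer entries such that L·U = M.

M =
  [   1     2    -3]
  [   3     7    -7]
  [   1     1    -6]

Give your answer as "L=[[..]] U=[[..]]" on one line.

L=[[1,0,0],[3,1,0],[1,-1,1]] U=[[1,2,-3],[0,1,2],[0,0,-1]]

  R1 -= 3·R0 → [0,1,2]
  R2 -= 1·R0 → [0,-1,-3]
  R2 -= -1·R1 → [0,0,-1]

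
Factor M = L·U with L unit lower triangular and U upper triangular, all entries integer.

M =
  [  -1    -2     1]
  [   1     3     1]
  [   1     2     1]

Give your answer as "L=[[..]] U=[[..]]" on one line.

L=[[1,0,0],[-1,1,0],[-1,0,1]] U=[[-1,-2,1],[0,1,2],[0,0,2]]

  r1 -= -1·r0 → [0,1,2]
  r2 -= -1·r0 → [0,0,2]
  r2 -= 0·r1 → [0,0,2]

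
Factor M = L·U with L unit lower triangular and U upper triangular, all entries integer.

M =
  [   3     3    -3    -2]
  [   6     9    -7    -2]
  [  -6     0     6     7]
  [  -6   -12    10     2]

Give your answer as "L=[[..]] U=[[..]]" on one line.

  row1 -= 2·row0 → [0,3,-1,2]
  row2 -= -2·row0 → [0,6,0,3]
  row3 -= -2·row0 → [0,-6,4,-2]
  row2 -= 2·row1 → [0,0,2,-1]
  row3 -= -2·row1 → [0,0,2,2]
  row3 -= 1·row2 → [0,0,0,3]

L=[[1,0,0,0],[2,1,0,0],[-2,2,1,0],[-2,-2,1,1]] U=[[3,3,-3,-2],[0,3,-1,2],[0,0,2,-1],[0,0,0,3]]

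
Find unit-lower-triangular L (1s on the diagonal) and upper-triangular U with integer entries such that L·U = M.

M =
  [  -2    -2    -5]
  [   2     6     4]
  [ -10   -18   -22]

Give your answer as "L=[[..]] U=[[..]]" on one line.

  r1 -= -1·r0 → [0,4,-1]
  r2 -= 5·r0 → [0,-8,3]
  r2 -= -2·r1 → [0,0,1]

L=[[1,0,0],[-1,1,0],[5,-2,1]] U=[[-2,-2,-5],[0,4,-1],[0,0,1]]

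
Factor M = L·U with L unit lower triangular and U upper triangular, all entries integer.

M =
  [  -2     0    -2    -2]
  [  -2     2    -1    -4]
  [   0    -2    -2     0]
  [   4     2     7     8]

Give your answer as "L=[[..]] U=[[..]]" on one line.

L=[[1,0,0,0],[1,1,0,0],[0,-1,1,0],[-2,1,-2,1]] U=[[-2,0,-2,-2],[0,2,1,-2],[0,0,-1,-2],[0,0,0,2]]

  row1 -= 1·row0 → [0,2,1,-2]
  row2 -= 0·row0 → [0,-2,-2,0]
  row3 -= -2·row0 → [0,2,3,4]
  row2 -= -1·row1 → [0,0,-1,-2]
  row3 -= 1·row1 → [0,0,2,6]
  row3 -= -2·row2 → [0,0,0,2]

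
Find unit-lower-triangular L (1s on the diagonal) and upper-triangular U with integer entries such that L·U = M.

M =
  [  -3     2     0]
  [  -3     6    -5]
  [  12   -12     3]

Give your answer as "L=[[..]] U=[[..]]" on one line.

  R1 -= 1·R0 → [0,4,-5]
  R2 -= -4·R0 → [0,-4,3]
  R2 -= -1·R1 → [0,0,-2]

L=[[1,0,0],[1,1,0],[-4,-1,1]] U=[[-3,2,0],[0,4,-5],[0,0,-2]]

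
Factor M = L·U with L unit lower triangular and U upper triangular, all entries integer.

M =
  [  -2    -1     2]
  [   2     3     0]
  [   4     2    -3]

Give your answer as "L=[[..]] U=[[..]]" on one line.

L=[[1,0,0],[-1,1,0],[-2,0,1]] U=[[-2,-1,2],[0,2,2],[0,0,1]]

  R1 -= -1·R0 → [0,2,2]
  R2 -= -2·R0 → [0,0,1]
  R2 -= 0·R1 → [0,0,1]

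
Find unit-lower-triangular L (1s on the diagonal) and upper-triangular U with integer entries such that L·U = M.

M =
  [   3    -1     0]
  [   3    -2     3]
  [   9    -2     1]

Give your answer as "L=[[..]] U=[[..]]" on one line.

L=[[1,0,0],[1,1,0],[3,-1,1]] U=[[3,-1,0],[0,-1,3],[0,0,4]]

  r1 -= 1·r0 → [0,-1,3]
  r2 -= 3·r0 → [0,1,1]
  r2 -= -1·r1 → [0,0,4]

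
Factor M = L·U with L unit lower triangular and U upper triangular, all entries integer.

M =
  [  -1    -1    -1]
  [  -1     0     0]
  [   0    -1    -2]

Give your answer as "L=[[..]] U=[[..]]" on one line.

L=[[1,0,0],[1,1,0],[0,-1,1]] U=[[-1,-1,-1],[0,1,1],[0,0,-1]]

  r1 -= 1·r0 → [0,1,1]
  r2 -= 0·r0 → [0,-1,-2]
  r2 -= -1·r1 → [0,0,-1]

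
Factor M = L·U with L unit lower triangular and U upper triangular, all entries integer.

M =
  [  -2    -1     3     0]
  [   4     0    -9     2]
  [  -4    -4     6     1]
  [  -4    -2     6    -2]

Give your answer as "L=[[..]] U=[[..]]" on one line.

L=[[1,0,0,0],[-2,1,0,0],[2,1,1,0],[2,0,0,1]] U=[[-2,-1,3,0],[0,-2,-3,2],[0,0,3,-1],[0,0,0,-2]]

  r1 -= -2·r0 → [0,-2,-3,2]
  r2 -= 2·r0 → [0,-2,0,1]
  r3 -= 2·r0 → [0,0,0,-2]
  r2 -= 1·r1 → [0,0,3,-1]
  r3 -= 0·r1 → [0,0,0,-2]
  r3 -= 0·r2 → [0,0,0,-2]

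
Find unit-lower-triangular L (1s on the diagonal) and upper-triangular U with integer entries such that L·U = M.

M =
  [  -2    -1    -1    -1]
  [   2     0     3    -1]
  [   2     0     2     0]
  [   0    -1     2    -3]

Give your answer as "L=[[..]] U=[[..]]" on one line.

L=[[1,0,0,0],[-1,1,0,0],[-1,1,1,0],[0,1,0,1]] U=[[-2,-1,-1,-1],[0,-1,2,-2],[0,0,-1,1],[0,0,0,-1]]

  row1 -= -1·row0 → [0,-1,2,-2]
  row2 -= -1·row0 → [0,-1,1,-1]
  row3 -= 0·row0 → [0,-1,2,-3]
  row2 -= 1·row1 → [0,0,-1,1]
  row3 -= 1·row1 → [0,0,0,-1]
  row3 -= 0·row2 → [0,0,0,-1]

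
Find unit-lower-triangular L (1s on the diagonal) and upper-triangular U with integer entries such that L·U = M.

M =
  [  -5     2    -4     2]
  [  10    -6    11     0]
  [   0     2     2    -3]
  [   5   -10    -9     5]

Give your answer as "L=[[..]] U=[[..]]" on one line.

L=[[1,0,0,0],[-2,1,0,0],[0,-1,1,0],[-1,4,-5,1]] U=[[-5,2,-4,2],[0,-2,3,4],[0,0,5,1],[0,0,0,-4]]

  row1 -= -2·row0 → [0,-2,3,4]
  row2 -= 0·row0 → [0,2,2,-3]
  row3 -= -1·row0 → [0,-8,-13,7]
  row2 -= -1·row1 → [0,0,5,1]
  row3 -= 4·row1 → [0,0,-25,-9]
  row3 -= -5·row2 → [0,0,0,-4]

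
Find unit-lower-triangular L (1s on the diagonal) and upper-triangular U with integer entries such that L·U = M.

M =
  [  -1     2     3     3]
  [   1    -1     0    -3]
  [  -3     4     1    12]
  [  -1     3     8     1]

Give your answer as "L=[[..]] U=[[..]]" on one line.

  row1 -= -1·row0 → [0,1,3,0]
  row2 -= 3·row0 → [0,-2,-8,3]
  row3 -= 1·row0 → [0,1,5,-2]
  row2 -= -2·row1 → [0,0,-2,3]
  row3 -= 1·row1 → [0,0,2,-2]
  row3 -= -1·row2 → [0,0,0,1]

L=[[1,0,0,0],[-1,1,0,0],[3,-2,1,0],[1,1,-1,1]] U=[[-1,2,3,3],[0,1,3,0],[0,0,-2,3],[0,0,0,1]]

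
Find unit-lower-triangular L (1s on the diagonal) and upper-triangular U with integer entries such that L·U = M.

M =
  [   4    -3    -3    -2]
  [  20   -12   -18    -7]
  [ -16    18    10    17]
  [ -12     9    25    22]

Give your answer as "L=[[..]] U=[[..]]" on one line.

L=[[1,0,0,0],[5,1,0,0],[-4,2,1,0],[-3,0,4,1]] U=[[4,-3,-3,-2],[0,3,-3,3],[0,0,4,3],[0,0,0,4]]

  row1 -= 5·row0 → [0,3,-3,3]
  row2 -= -4·row0 → [0,6,-2,9]
  row3 -= -3·row0 → [0,0,16,16]
  row2 -= 2·row1 → [0,0,4,3]
  row3 -= 0·row1 → [0,0,16,16]
  row3 -= 4·row2 → [0,0,0,4]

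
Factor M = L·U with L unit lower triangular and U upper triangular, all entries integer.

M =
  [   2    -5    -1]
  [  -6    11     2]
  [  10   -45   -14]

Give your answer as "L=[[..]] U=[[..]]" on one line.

  r1 -= -3·r0 → [0,-4,-1]
  r2 -= 5·r0 → [0,-20,-9]
  r2 -= 5·r1 → [0,0,-4]

L=[[1,0,0],[-3,1,0],[5,5,1]] U=[[2,-5,-1],[0,-4,-1],[0,0,-4]]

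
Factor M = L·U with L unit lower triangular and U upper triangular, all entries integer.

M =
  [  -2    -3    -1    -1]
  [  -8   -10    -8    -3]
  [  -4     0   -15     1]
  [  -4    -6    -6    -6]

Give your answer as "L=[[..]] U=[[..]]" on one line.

  r1 -= 4·r0 → [0,2,-4,1]
  r2 -= 2·r0 → [0,6,-13,3]
  r3 -= 2·r0 → [0,0,-4,-4]
  r2 -= 3·r1 → [0,0,-1,0]
  r3 -= 0·r1 → [0,0,-4,-4]
  r3 -= 4·r2 → [0,0,0,-4]

L=[[1,0,0,0],[4,1,0,0],[2,3,1,0],[2,0,4,1]] U=[[-2,-3,-1,-1],[0,2,-4,1],[0,0,-1,0],[0,0,0,-4]]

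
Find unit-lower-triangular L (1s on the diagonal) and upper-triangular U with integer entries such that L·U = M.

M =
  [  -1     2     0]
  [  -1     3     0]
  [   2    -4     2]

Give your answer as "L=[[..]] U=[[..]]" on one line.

  r1 -= 1·r0 → [0,1,0]
  r2 -= -2·r0 → [0,0,2]
  r2 -= 0·r1 → [0,0,2]

L=[[1,0,0],[1,1,0],[-2,0,1]] U=[[-1,2,0],[0,1,0],[0,0,2]]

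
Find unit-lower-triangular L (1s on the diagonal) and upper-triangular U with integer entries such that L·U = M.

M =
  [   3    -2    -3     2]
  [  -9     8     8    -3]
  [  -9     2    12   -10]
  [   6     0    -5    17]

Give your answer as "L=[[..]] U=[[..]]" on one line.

  R1 -= -3·R0 → [0,2,-1,3]
  R2 -= -3·R0 → [0,-4,3,-4]
  R3 -= 2·R0 → [0,4,1,13]
  R2 -= -2·R1 → [0,0,1,2]
  R3 -= 2·R1 → [0,0,3,7]
  R3 -= 3·R2 → [0,0,0,1]

L=[[1,0,0,0],[-3,1,0,0],[-3,-2,1,0],[2,2,3,1]] U=[[3,-2,-3,2],[0,2,-1,3],[0,0,1,2],[0,0,0,1]]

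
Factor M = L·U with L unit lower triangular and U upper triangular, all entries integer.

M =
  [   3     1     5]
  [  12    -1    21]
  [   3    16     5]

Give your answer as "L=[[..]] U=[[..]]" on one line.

  r1 -= 4·r0 → [0,-5,1]
  r2 -= 1·r0 → [0,15,0]
  r2 -= -3·r1 → [0,0,3]

L=[[1,0,0],[4,1,0],[1,-3,1]] U=[[3,1,5],[0,-5,1],[0,0,3]]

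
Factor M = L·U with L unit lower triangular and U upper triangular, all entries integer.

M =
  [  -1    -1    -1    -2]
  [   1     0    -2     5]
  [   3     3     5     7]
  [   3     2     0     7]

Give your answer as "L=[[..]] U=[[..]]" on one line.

L=[[1,0,0,0],[-1,1,0,0],[-3,0,1,0],[-3,1,0,1]] U=[[-1,-1,-1,-2],[0,-1,-3,3],[0,0,2,1],[0,0,0,-2]]

  r1 -= -1·r0 → [0,-1,-3,3]
  r2 -= -3·r0 → [0,0,2,1]
  r3 -= -3·r0 → [0,-1,-3,1]
  r2 -= 0·r1 → [0,0,2,1]
  r3 -= 1·r1 → [0,0,0,-2]
  r3 -= 0·r2 → [0,0,0,-2]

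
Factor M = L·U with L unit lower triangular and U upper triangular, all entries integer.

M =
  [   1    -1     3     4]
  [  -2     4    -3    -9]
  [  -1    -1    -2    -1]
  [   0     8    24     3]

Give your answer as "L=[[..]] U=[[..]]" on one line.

L=[[1,0,0,0],[-2,1,0,0],[-1,-1,1,0],[0,4,3,1]] U=[[1,-1,3,4],[0,2,3,-1],[0,0,4,2],[0,0,0,1]]

  r1 -= -2·r0 → [0,2,3,-1]
  r2 -= -1·r0 → [0,-2,1,3]
  r3 -= 0·r0 → [0,8,24,3]
  r2 -= -1·r1 → [0,0,4,2]
  r3 -= 4·r1 → [0,0,12,7]
  r3 -= 3·r2 → [0,0,0,1]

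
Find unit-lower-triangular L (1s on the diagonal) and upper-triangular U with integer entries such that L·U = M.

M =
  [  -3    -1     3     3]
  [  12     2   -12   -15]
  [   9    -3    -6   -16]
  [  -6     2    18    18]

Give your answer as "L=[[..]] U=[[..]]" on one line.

L=[[1,0,0,0],[-4,1,0,0],[-3,3,1,0],[2,-2,4,1]] U=[[-3,-1,3,3],[0,-2,0,-3],[0,0,3,2],[0,0,0,-2]]

  row1 -= -4·row0 → [0,-2,0,-3]
  row2 -= -3·row0 → [0,-6,3,-7]
  row3 -= 2·row0 → [0,4,12,12]
  row2 -= 3·row1 → [0,0,3,2]
  row3 -= -2·row1 → [0,0,12,6]
  row3 -= 4·row2 → [0,0,0,-2]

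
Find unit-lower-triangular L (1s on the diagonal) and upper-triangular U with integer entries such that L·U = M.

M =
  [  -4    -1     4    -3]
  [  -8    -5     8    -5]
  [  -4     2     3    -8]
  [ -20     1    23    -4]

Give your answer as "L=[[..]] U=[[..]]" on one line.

L=[[1,0,0,0],[2,1,0,0],[1,-1,1,0],[5,-2,-3,1]] U=[[-4,-1,4,-3],[0,-3,0,1],[0,0,-1,-4],[0,0,0,1]]

  R1 -= 2·R0 → [0,-3,0,1]
  R2 -= 1·R0 → [0,3,-1,-5]
  R3 -= 5·R0 → [0,6,3,11]
  R2 -= -1·R1 → [0,0,-1,-4]
  R3 -= -2·R1 → [0,0,3,13]
  R3 -= -3·R2 → [0,0,0,1]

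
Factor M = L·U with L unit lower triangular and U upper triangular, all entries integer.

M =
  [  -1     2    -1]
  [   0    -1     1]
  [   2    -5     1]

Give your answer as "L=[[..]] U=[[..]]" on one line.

L=[[1,0,0],[0,1,0],[-2,1,1]] U=[[-1,2,-1],[0,-1,1],[0,0,-2]]

  R1 -= 0·R0 → [0,-1,1]
  R2 -= -2·R0 → [0,-1,-1]
  R2 -= 1·R1 → [0,0,-2]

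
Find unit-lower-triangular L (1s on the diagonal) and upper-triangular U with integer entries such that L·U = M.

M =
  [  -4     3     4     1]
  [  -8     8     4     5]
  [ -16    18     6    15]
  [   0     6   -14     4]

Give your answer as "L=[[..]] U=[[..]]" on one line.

  row1 -= 2·row0 → [0,2,-4,3]
  row2 -= 4·row0 → [0,6,-10,11]
  row3 -= 0·row0 → [0,6,-14,4]
  row2 -= 3·row1 → [0,0,2,2]
  row3 -= 3·row1 → [0,0,-2,-5]
  row3 -= -1·row2 → [0,0,0,-3]

L=[[1,0,0,0],[2,1,0,0],[4,3,1,0],[0,3,-1,1]] U=[[-4,3,4,1],[0,2,-4,3],[0,0,2,2],[0,0,0,-3]]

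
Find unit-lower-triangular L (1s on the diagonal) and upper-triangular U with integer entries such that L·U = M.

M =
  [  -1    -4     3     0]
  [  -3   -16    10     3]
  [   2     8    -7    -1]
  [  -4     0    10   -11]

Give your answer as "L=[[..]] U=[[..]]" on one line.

  r1 -= 3·r0 → [0,-4,1,3]
  r2 -= -2·r0 → [0,0,-1,-1]
  r3 -= 4·r0 → [0,16,-2,-11]
  r2 -= 0·r1 → [0,0,-1,-1]
  r3 -= -4·r1 → [0,0,2,1]
  r3 -= -2·r2 → [0,0,0,-1]

L=[[1,0,0,0],[3,1,0,0],[-2,0,1,0],[4,-4,-2,1]] U=[[-1,-4,3,0],[0,-4,1,3],[0,0,-1,-1],[0,0,0,-1]]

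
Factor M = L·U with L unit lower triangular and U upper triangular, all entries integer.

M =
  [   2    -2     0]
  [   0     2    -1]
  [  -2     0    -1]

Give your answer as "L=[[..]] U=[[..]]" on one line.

  row1 -= 0·row0 → [0,2,-1]
  row2 -= -1·row0 → [0,-2,-1]
  row2 -= -1·row1 → [0,0,-2]

L=[[1,0,0],[0,1,0],[-1,-1,1]] U=[[2,-2,0],[0,2,-1],[0,0,-2]]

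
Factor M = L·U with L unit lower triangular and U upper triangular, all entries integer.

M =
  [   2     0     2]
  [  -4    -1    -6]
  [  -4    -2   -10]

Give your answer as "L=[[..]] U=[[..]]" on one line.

  row1 -= -2·row0 → [0,-1,-2]
  row2 -= -2·row0 → [0,-2,-6]
  row2 -= 2·row1 → [0,0,-2]

L=[[1,0,0],[-2,1,0],[-2,2,1]] U=[[2,0,2],[0,-1,-2],[0,0,-2]]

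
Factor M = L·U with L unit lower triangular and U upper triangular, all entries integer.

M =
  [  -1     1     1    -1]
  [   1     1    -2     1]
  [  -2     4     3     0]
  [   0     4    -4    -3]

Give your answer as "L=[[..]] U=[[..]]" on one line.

L=[[1,0,0,0],[-1,1,0,0],[2,1,1,0],[0,2,-1,1]] U=[[-1,1,1,-1],[0,2,-1,0],[0,0,2,2],[0,0,0,-1]]

  R1 -= -1·R0 → [0,2,-1,0]
  R2 -= 2·R0 → [0,2,1,2]
  R3 -= 0·R0 → [0,4,-4,-3]
  R2 -= 1·R1 → [0,0,2,2]
  R3 -= 2·R1 → [0,0,-2,-3]
  R3 -= -1·R2 → [0,0,0,-1]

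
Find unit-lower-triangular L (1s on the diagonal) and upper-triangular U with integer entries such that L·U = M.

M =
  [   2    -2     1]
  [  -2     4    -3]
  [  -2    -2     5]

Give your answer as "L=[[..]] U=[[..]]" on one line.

L=[[1,0,0],[-1,1,0],[-1,-2,1]] U=[[2,-2,1],[0,2,-2],[0,0,2]]

  R1 -= -1·R0 → [0,2,-2]
  R2 -= -1·R0 → [0,-4,6]
  R2 -= -2·R1 → [0,0,2]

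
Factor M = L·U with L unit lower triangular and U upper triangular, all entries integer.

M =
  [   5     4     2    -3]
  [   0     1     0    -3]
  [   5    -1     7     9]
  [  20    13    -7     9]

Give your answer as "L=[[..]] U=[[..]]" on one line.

  R1 -= 0·R0 → [0,1,0,-3]
  R2 -= 1·R0 → [0,-5,5,12]
  R3 -= 4·R0 → [0,-3,-15,21]
  R2 -= -5·R1 → [0,0,5,-3]
  R3 -= -3·R1 → [0,0,-15,12]
  R3 -= -3·R2 → [0,0,0,3]

L=[[1,0,0,0],[0,1,0,0],[1,-5,1,0],[4,-3,-3,1]] U=[[5,4,2,-3],[0,1,0,-3],[0,0,5,-3],[0,0,0,3]]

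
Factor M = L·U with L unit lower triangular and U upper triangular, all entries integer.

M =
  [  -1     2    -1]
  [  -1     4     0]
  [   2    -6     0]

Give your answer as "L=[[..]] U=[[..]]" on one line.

  r1 -= 1·r0 → [0,2,1]
  r2 -= -2·r0 → [0,-2,-2]
  r2 -= -1·r1 → [0,0,-1]

L=[[1,0,0],[1,1,0],[-2,-1,1]] U=[[-1,2,-1],[0,2,1],[0,0,-1]]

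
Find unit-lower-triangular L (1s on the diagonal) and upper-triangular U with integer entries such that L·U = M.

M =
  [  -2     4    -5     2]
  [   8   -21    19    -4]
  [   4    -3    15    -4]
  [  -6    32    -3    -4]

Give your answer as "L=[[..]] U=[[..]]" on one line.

  r1 -= -4·r0 → [0,-5,-1,4]
  r2 -= -2·r0 → [0,5,5,0]
  r3 -= 3·r0 → [0,20,12,-10]
  r2 -= -1·r1 → [0,0,4,4]
  r3 -= -4·r1 → [0,0,8,6]
  r3 -= 2·r2 → [0,0,0,-2]

L=[[1,0,0,0],[-4,1,0,0],[-2,-1,1,0],[3,-4,2,1]] U=[[-2,4,-5,2],[0,-5,-1,4],[0,0,4,4],[0,0,0,-2]]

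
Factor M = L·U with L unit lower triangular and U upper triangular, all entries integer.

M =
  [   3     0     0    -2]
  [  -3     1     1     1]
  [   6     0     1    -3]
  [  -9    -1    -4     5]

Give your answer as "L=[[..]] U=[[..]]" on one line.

L=[[1,0,0,0],[-1,1,0,0],[2,0,1,0],[-3,-1,-3,1]] U=[[3,0,0,-2],[0,1,1,-1],[0,0,1,1],[0,0,0,1]]

  row1 -= -1·row0 → [0,1,1,-1]
  row2 -= 2·row0 → [0,0,1,1]
  row3 -= -3·row0 → [0,-1,-4,-1]
  row2 -= 0·row1 → [0,0,1,1]
  row3 -= -1·row1 → [0,0,-3,-2]
  row3 -= -3·row2 → [0,0,0,1]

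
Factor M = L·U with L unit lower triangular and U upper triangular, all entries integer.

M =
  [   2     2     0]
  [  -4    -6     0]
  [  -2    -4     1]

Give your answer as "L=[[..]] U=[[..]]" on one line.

  r1 -= -2·r0 → [0,-2,0]
  r2 -= -1·r0 → [0,-2,1]
  r2 -= 1·r1 → [0,0,1]

L=[[1,0,0],[-2,1,0],[-1,1,1]] U=[[2,2,0],[0,-2,0],[0,0,1]]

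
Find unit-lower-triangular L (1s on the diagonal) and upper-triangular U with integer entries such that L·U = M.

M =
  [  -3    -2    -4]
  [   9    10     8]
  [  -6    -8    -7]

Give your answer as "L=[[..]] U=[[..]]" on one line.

  row1 -= -3·row0 → [0,4,-4]
  row2 -= 2·row0 → [0,-4,1]
  row2 -= -1·row1 → [0,0,-3]

L=[[1,0,0],[-3,1,0],[2,-1,1]] U=[[-3,-2,-4],[0,4,-4],[0,0,-3]]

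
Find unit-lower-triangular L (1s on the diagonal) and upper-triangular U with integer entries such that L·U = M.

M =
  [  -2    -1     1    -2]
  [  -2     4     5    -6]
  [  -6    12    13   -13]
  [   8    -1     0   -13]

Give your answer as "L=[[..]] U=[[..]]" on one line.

  R1 -= 1·R0 → [0,5,4,-4]
  R2 -= 3·R0 → [0,15,10,-7]
  R3 -= -4·R0 → [0,-5,4,-21]
  R2 -= 3·R1 → [0,0,-2,5]
  R3 -= -1·R1 → [0,0,8,-25]
  R3 -= -4·R2 → [0,0,0,-5]

L=[[1,0,0,0],[1,1,0,0],[3,3,1,0],[-4,-1,-4,1]] U=[[-2,-1,1,-2],[0,5,4,-4],[0,0,-2,5],[0,0,0,-5]]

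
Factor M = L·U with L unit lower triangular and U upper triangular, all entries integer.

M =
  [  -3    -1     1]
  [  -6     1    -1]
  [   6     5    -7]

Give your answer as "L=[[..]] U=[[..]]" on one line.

  r1 -= 2·r0 → [0,3,-3]
  r2 -= -2·r0 → [0,3,-5]
  r2 -= 1·r1 → [0,0,-2]

L=[[1,0,0],[2,1,0],[-2,1,1]] U=[[-3,-1,1],[0,3,-3],[0,0,-2]]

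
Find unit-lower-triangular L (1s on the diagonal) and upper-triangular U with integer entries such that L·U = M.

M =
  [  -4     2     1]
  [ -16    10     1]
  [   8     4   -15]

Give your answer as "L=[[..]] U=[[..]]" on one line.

L=[[1,0,0],[4,1,0],[-2,4,1]] U=[[-4,2,1],[0,2,-3],[0,0,-1]]

  r1 -= 4·r0 → [0,2,-3]
  r2 -= -2·r0 → [0,8,-13]
  r2 -= 4·r1 → [0,0,-1]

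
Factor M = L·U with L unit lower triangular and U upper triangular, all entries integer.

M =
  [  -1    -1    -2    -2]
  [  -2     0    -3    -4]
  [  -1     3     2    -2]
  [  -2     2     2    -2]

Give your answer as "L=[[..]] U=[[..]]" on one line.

L=[[1,0,0,0],[2,1,0,0],[1,2,1,0],[2,2,2,1]] U=[[-1,-1,-2,-2],[0,2,1,0],[0,0,2,0],[0,0,0,2]]

  row1 -= 2·row0 → [0,2,1,0]
  row2 -= 1·row0 → [0,4,4,0]
  row3 -= 2·row0 → [0,4,6,2]
  row2 -= 2·row1 → [0,0,2,0]
  row3 -= 2·row1 → [0,0,4,2]
  row3 -= 2·row2 → [0,0,0,2]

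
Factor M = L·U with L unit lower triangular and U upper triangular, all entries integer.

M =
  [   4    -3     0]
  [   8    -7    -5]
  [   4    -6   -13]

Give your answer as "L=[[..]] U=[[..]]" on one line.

  row1 -= 2·row0 → [0,-1,-5]
  row2 -= 1·row0 → [0,-3,-13]
  row2 -= 3·row1 → [0,0,2]

L=[[1,0,0],[2,1,0],[1,3,1]] U=[[4,-3,0],[0,-1,-5],[0,0,2]]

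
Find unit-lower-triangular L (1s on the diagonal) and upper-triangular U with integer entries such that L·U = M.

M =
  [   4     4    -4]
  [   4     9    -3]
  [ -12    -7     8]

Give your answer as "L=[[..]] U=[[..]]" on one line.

L=[[1,0,0],[1,1,0],[-3,1,1]] U=[[4,4,-4],[0,5,1],[0,0,-5]]

  R1 -= 1·R0 → [0,5,1]
  R2 -= -3·R0 → [0,5,-4]
  R2 -= 1·R1 → [0,0,-5]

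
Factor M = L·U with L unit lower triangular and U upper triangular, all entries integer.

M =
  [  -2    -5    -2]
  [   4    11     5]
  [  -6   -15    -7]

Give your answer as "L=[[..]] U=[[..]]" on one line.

L=[[1,0,0],[-2,1,0],[3,0,1]] U=[[-2,-5,-2],[0,1,1],[0,0,-1]]

  r1 -= -2·r0 → [0,1,1]
  r2 -= 3·r0 → [0,0,-1]
  r2 -= 0·r1 → [0,0,-1]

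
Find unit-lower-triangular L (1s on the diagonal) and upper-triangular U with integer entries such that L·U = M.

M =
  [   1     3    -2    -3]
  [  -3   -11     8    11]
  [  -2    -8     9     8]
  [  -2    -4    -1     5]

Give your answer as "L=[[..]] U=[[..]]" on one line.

  R1 -= -3·R0 → [0,-2,2,2]
  R2 -= -2·R0 → [0,-2,5,2]
  R3 -= -2·R0 → [0,2,-5,-1]
  R2 -= 1·R1 → [0,0,3,0]
  R3 -= -1·R1 → [0,0,-3,1]
  R3 -= -1·R2 → [0,0,0,1]

L=[[1,0,0,0],[-3,1,0,0],[-2,1,1,0],[-2,-1,-1,1]] U=[[1,3,-2,-3],[0,-2,2,2],[0,0,3,0],[0,0,0,1]]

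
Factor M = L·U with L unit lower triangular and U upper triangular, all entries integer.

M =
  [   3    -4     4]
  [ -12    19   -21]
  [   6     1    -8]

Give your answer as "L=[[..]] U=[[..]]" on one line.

L=[[1,0,0],[-4,1,0],[2,3,1]] U=[[3,-4,4],[0,3,-5],[0,0,-1]]

  r1 -= -4·r0 → [0,3,-5]
  r2 -= 2·r0 → [0,9,-16]
  r2 -= 3·r1 → [0,0,-1]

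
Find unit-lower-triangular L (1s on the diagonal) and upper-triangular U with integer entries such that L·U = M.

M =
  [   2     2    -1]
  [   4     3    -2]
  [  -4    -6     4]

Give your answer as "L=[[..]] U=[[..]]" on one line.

L=[[1,0,0],[2,1,0],[-2,2,1]] U=[[2,2,-1],[0,-1,0],[0,0,2]]

  R1 -= 2·R0 → [0,-1,0]
  R2 -= -2·R0 → [0,-2,2]
  R2 -= 2·R1 → [0,0,2]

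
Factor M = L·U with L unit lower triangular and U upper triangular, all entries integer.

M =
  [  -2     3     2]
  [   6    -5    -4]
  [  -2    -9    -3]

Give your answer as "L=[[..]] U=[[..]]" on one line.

  R1 -= -3·R0 → [0,4,2]
  R2 -= 1·R0 → [0,-12,-5]
  R2 -= -3·R1 → [0,0,1]

L=[[1,0,0],[-3,1,0],[1,-3,1]] U=[[-2,3,2],[0,4,2],[0,0,1]]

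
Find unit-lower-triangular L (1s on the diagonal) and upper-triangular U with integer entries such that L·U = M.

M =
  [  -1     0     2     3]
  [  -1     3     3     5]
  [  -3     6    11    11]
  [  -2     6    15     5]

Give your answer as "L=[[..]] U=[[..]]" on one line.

L=[[1,0,0,0],[1,1,0,0],[3,2,1,0],[2,2,3,1]] U=[[-1,0,2,3],[0,3,1,2],[0,0,3,-2],[0,0,0,1]]

  r1 -= 1·r0 → [0,3,1,2]
  r2 -= 3·r0 → [0,6,5,2]
  r3 -= 2·r0 → [0,6,11,-1]
  r2 -= 2·r1 → [0,0,3,-2]
  r3 -= 2·r1 → [0,0,9,-5]
  r3 -= 3·r2 → [0,0,0,1]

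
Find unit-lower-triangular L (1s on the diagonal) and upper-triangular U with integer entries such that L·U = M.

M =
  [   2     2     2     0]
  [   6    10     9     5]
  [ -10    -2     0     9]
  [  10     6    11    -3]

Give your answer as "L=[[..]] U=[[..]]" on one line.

L=[[1,0,0,0],[3,1,0,0],[-5,2,1,0],[5,-1,1,1]] U=[[2,2,2,0],[0,4,3,5],[0,0,4,-1],[0,0,0,3]]

  row1 -= 3·row0 → [0,4,3,5]
  row2 -= -5·row0 → [0,8,10,9]
  row3 -= 5·row0 → [0,-4,1,-3]
  row2 -= 2·row1 → [0,0,4,-1]
  row3 -= -1·row1 → [0,0,4,2]
  row3 -= 1·row2 → [0,0,0,3]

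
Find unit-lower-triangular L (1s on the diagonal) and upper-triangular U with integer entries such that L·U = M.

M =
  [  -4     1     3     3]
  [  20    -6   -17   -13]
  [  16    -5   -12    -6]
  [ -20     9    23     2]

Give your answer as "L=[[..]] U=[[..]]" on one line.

  r1 -= -5·r0 → [0,-1,-2,2]
  r2 -= -4·r0 → [0,-1,0,6]
  r3 -= 5·r0 → [0,4,8,-13]
  r2 -= 1·r1 → [0,0,2,4]
  r3 -= -4·r1 → [0,0,0,-5]
  r3 -= 0·r2 → [0,0,0,-5]

L=[[1,0,0,0],[-5,1,0,0],[-4,1,1,0],[5,-4,0,1]] U=[[-4,1,3,3],[0,-1,-2,2],[0,0,2,4],[0,0,0,-5]]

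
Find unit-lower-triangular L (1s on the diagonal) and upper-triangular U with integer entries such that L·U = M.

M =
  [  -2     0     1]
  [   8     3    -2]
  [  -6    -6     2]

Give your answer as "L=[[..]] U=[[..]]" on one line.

  r1 -= -4·r0 → [0,3,2]
  r2 -= 3·r0 → [0,-6,-1]
  r2 -= -2·r1 → [0,0,3]

L=[[1,0,0],[-4,1,0],[3,-2,1]] U=[[-2,0,1],[0,3,2],[0,0,3]]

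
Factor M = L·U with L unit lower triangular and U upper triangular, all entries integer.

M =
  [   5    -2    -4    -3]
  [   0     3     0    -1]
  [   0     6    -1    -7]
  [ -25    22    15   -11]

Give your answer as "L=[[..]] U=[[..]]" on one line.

  row1 -= 0·row0 → [0,3,0,-1]
  row2 -= 0·row0 → [0,6,-1,-7]
  row3 -= -5·row0 → [0,12,-5,-26]
  row2 -= 2·row1 → [0,0,-1,-5]
  row3 -= 4·row1 → [0,0,-5,-22]
  row3 -= 5·row2 → [0,0,0,3]

L=[[1,0,0,0],[0,1,0,0],[0,2,1,0],[-5,4,5,1]] U=[[5,-2,-4,-3],[0,3,0,-1],[0,0,-1,-5],[0,0,0,3]]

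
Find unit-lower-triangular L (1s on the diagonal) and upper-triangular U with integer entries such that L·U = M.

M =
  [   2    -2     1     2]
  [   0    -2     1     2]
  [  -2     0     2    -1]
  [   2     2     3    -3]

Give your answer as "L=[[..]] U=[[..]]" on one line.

  r1 -= 0·r0 → [0,-2,1,2]
  r2 -= -1·r0 → [0,-2,3,1]
  r3 -= 1·r0 → [0,4,2,-5]
  r2 -= 1·r1 → [0,0,2,-1]
  r3 -= -2·r1 → [0,0,4,-1]
  r3 -= 2·r2 → [0,0,0,1]

L=[[1,0,0,0],[0,1,0,0],[-1,1,1,0],[1,-2,2,1]] U=[[2,-2,1,2],[0,-2,1,2],[0,0,2,-1],[0,0,0,1]]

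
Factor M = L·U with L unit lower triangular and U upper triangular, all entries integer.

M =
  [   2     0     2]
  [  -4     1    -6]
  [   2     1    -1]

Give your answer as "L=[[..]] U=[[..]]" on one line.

  R1 -= -2·R0 → [0,1,-2]
  R2 -= 1·R0 → [0,1,-3]
  R2 -= 1·R1 → [0,0,-1]

L=[[1,0,0],[-2,1,0],[1,1,1]] U=[[2,0,2],[0,1,-2],[0,0,-1]]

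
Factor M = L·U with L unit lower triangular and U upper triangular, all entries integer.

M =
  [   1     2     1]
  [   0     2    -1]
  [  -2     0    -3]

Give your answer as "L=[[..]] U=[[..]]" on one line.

L=[[1,0,0],[0,1,0],[-2,2,1]] U=[[1,2,1],[0,2,-1],[0,0,1]]

  row1 -= 0·row0 → [0,2,-1]
  row2 -= -2·row0 → [0,4,-1]
  row2 -= 2·row1 → [0,0,1]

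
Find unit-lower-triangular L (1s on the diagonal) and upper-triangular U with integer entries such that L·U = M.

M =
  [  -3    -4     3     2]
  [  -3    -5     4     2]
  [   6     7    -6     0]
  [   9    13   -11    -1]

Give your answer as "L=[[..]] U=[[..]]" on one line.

  r1 -= 1·r0 → [0,-1,1,0]
  r2 -= -2·r0 → [0,-1,0,4]
  r3 -= -3·r0 → [0,1,-2,5]
  r2 -= 1·r1 → [0,0,-1,4]
  r3 -= -1·r1 → [0,0,-1,5]
  r3 -= 1·r2 → [0,0,0,1]

L=[[1,0,0,0],[1,1,0,0],[-2,1,1,0],[-3,-1,1,1]] U=[[-3,-4,3,2],[0,-1,1,0],[0,0,-1,4],[0,0,0,1]]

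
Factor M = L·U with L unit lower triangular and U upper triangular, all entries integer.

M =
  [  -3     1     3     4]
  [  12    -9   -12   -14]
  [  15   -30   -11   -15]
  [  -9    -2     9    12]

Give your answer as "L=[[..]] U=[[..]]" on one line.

L=[[1,0,0,0],[-4,1,0,0],[-5,5,1,0],[3,1,0,1]] U=[[-3,1,3,4],[0,-5,0,2],[0,0,4,-5],[0,0,0,-2]]

  r1 -= -4·r0 → [0,-5,0,2]
  r2 -= -5·r0 → [0,-25,4,5]
  r3 -= 3·r0 → [0,-5,0,0]
  r2 -= 5·r1 → [0,0,4,-5]
  r3 -= 1·r1 → [0,0,0,-2]
  r3 -= 0·r2 → [0,0,0,-2]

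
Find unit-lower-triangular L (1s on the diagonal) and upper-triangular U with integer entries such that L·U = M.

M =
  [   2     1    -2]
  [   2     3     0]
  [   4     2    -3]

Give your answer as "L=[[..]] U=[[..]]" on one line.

L=[[1,0,0],[1,1,0],[2,0,1]] U=[[2,1,-2],[0,2,2],[0,0,1]]

  r1 -= 1·r0 → [0,2,2]
  r2 -= 2·r0 → [0,0,1]
  r2 -= 0·r1 → [0,0,1]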